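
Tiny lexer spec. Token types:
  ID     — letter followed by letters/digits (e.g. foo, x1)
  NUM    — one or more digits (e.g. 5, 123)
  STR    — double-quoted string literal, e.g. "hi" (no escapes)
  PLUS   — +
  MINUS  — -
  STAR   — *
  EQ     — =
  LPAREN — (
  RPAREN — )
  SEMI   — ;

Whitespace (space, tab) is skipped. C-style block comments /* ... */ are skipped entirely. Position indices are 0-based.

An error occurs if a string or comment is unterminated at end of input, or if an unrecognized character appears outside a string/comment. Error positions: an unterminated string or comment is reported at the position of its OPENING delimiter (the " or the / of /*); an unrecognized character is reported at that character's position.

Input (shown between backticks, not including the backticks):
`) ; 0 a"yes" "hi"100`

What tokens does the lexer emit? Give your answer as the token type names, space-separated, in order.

Answer: RPAREN SEMI NUM ID STR STR NUM

Derivation:
pos=0: emit RPAREN ')'
pos=2: emit SEMI ';'
pos=4: emit NUM '0' (now at pos=5)
pos=6: emit ID 'a' (now at pos=7)
pos=7: enter STRING mode
pos=7: emit STR "yes" (now at pos=12)
pos=13: enter STRING mode
pos=13: emit STR "hi" (now at pos=17)
pos=17: emit NUM '100' (now at pos=20)
DONE. 7 tokens: [RPAREN, SEMI, NUM, ID, STR, STR, NUM]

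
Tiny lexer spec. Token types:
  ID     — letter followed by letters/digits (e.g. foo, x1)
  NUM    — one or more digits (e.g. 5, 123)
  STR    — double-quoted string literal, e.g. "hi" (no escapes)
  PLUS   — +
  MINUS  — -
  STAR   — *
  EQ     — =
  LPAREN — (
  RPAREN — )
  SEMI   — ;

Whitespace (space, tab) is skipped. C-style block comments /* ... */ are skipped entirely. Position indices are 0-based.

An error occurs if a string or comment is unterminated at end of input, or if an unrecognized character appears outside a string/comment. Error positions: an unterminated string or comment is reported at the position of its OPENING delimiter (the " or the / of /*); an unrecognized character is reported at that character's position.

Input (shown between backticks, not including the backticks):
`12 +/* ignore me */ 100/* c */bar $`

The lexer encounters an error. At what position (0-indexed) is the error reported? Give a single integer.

pos=0: emit NUM '12' (now at pos=2)
pos=3: emit PLUS '+'
pos=4: enter COMMENT mode (saw '/*')
exit COMMENT mode (now at pos=19)
pos=20: emit NUM '100' (now at pos=23)
pos=23: enter COMMENT mode (saw '/*')
exit COMMENT mode (now at pos=30)
pos=30: emit ID 'bar' (now at pos=33)
pos=34: ERROR — unrecognized char '$'

Answer: 34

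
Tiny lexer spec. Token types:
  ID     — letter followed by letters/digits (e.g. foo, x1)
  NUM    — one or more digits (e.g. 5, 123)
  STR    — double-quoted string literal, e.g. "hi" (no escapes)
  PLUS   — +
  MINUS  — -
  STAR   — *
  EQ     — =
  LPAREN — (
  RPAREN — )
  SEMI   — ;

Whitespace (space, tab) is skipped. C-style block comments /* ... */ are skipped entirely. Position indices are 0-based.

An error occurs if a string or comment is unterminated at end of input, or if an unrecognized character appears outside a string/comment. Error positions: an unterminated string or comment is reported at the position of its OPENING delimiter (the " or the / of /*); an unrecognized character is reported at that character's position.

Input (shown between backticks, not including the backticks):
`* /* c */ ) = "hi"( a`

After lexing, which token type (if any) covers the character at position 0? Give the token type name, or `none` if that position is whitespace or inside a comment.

pos=0: emit STAR '*'
pos=2: enter COMMENT mode (saw '/*')
exit COMMENT mode (now at pos=9)
pos=10: emit RPAREN ')'
pos=12: emit EQ '='
pos=14: enter STRING mode
pos=14: emit STR "hi" (now at pos=18)
pos=18: emit LPAREN '('
pos=20: emit ID 'a' (now at pos=21)
DONE. 6 tokens: [STAR, RPAREN, EQ, STR, LPAREN, ID]
Position 0: char is '*' -> STAR

Answer: STAR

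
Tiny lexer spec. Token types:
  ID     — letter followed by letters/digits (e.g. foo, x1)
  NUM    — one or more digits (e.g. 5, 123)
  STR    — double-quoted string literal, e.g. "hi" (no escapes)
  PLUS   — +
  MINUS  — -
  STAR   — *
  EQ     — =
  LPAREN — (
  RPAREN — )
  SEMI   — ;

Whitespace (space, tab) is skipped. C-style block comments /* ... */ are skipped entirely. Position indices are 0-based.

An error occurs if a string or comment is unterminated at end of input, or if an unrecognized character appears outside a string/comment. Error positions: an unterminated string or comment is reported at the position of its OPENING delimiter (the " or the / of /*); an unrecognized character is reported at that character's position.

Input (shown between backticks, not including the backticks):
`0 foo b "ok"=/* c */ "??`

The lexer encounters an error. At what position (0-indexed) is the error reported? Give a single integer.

pos=0: emit NUM '0' (now at pos=1)
pos=2: emit ID 'foo' (now at pos=5)
pos=6: emit ID 'b' (now at pos=7)
pos=8: enter STRING mode
pos=8: emit STR "ok" (now at pos=12)
pos=12: emit EQ '='
pos=13: enter COMMENT mode (saw '/*')
exit COMMENT mode (now at pos=20)
pos=21: enter STRING mode
pos=21: ERROR — unterminated string

Answer: 21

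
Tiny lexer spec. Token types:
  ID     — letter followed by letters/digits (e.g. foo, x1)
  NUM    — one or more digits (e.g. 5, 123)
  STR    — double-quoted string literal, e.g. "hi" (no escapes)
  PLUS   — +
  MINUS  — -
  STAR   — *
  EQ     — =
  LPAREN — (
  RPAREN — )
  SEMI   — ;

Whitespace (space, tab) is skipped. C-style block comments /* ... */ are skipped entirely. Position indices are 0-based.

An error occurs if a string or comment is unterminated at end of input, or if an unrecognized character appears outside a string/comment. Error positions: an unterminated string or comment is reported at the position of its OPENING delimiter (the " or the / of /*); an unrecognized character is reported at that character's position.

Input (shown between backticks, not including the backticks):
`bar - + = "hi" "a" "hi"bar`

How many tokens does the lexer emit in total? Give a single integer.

pos=0: emit ID 'bar' (now at pos=3)
pos=4: emit MINUS '-'
pos=6: emit PLUS '+'
pos=8: emit EQ '='
pos=10: enter STRING mode
pos=10: emit STR "hi" (now at pos=14)
pos=15: enter STRING mode
pos=15: emit STR "a" (now at pos=18)
pos=19: enter STRING mode
pos=19: emit STR "hi" (now at pos=23)
pos=23: emit ID 'bar' (now at pos=26)
DONE. 8 tokens: [ID, MINUS, PLUS, EQ, STR, STR, STR, ID]

Answer: 8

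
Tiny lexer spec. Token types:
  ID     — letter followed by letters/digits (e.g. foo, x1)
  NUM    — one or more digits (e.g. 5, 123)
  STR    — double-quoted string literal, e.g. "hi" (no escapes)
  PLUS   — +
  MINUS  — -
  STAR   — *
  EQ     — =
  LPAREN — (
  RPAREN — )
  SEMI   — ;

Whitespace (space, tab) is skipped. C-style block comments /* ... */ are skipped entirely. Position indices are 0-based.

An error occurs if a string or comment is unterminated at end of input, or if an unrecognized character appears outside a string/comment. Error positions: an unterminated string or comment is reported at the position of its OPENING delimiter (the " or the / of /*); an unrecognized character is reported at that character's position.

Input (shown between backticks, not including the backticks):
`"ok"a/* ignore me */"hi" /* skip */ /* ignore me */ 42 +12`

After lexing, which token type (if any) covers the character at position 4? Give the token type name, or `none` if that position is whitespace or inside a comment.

Answer: ID

Derivation:
pos=0: enter STRING mode
pos=0: emit STR "ok" (now at pos=4)
pos=4: emit ID 'a' (now at pos=5)
pos=5: enter COMMENT mode (saw '/*')
exit COMMENT mode (now at pos=20)
pos=20: enter STRING mode
pos=20: emit STR "hi" (now at pos=24)
pos=25: enter COMMENT mode (saw '/*')
exit COMMENT mode (now at pos=35)
pos=36: enter COMMENT mode (saw '/*')
exit COMMENT mode (now at pos=51)
pos=52: emit NUM '42' (now at pos=54)
pos=55: emit PLUS '+'
pos=56: emit NUM '12' (now at pos=58)
DONE. 6 tokens: [STR, ID, STR, NUM, PLUS, NUM]
Position 4: char is 'a' -> ID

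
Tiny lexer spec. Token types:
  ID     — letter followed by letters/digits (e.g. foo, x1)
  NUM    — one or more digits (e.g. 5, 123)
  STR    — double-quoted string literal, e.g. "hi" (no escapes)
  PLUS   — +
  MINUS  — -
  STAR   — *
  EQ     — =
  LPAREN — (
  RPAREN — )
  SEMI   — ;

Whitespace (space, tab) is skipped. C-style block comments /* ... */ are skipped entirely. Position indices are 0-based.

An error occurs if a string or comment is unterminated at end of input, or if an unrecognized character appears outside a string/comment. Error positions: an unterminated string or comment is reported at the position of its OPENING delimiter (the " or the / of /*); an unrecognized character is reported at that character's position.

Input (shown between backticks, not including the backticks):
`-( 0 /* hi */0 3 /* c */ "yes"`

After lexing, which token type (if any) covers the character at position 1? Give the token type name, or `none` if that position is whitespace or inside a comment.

pos=0: emit MINUS '-'
pos=1: emit LPAREN '('
pos=3: emit NUM '0' (now at pos=4)
pos=5: enter COMMENT mode (saw '/*')
exit COMMENT mode (now at pos=13)
pos=13: emit NUM '0' (now at pos=14)
pos=15: emit NUM '3' (now at pos=16)
pos=17: enter COMMENT mode (saw '/*')
exit COMMENT mode (now at pos=24)
pos=25: enter STRING mode
pos=25: emit STR "yes" (now at pos=30)
DONE. 6 tokens: [MINUS, LPAREN, NUM, NUM, NUM, STR]
Position 1: char is '(' -> LPAREN

Answer: LPAREN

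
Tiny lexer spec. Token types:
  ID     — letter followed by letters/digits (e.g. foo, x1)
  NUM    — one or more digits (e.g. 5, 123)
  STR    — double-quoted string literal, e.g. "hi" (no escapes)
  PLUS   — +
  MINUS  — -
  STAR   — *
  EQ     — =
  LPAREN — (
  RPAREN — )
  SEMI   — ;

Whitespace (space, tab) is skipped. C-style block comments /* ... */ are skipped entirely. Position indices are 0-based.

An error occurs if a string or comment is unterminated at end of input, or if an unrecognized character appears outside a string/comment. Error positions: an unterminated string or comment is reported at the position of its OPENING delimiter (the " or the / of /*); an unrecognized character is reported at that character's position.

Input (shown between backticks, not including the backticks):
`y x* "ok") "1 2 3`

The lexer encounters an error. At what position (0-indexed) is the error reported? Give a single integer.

Answer: 11

Derivation:
pos=0: emit ID 'y' (now at pos=1)
pos=2: emit ID 'x' (now at pos=3)
pos=3: emit STAR '*'
pos=5: enter STRING mode
pos=5: emit STR "ok" (now at pos=9)
pos=9: emit RPAREN ')'
pos=11: enter STRING mode
pos=11: ERROR — unterminated string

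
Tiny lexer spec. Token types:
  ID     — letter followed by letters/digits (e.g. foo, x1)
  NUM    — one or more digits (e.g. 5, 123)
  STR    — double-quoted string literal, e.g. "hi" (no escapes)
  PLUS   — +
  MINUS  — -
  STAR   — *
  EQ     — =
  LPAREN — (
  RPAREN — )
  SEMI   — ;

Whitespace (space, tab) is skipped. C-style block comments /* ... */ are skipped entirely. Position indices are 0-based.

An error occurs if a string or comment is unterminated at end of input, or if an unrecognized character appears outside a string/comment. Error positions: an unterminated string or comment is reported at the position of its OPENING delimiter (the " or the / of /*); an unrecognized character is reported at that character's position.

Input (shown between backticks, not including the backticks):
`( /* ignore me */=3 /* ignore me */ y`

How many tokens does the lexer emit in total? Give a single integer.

pos=0: emit LPAREN '('
pos=2: enter COMMENT mode (saw '/*')
exit COMMENT mode (now at pos=17)
pos=17: emit EQ '='
pos=18: emit NUM '3' (now at pos=19)
pos=20: enter COMMENT mode (saw '/*')
exit COMMENT mode (now at pos=35)
pos=36: emit ID 'y' (now at pos=37)
DONE. 4 tokens: [LPAREN, EQ, NUM, ID]

Answer: 4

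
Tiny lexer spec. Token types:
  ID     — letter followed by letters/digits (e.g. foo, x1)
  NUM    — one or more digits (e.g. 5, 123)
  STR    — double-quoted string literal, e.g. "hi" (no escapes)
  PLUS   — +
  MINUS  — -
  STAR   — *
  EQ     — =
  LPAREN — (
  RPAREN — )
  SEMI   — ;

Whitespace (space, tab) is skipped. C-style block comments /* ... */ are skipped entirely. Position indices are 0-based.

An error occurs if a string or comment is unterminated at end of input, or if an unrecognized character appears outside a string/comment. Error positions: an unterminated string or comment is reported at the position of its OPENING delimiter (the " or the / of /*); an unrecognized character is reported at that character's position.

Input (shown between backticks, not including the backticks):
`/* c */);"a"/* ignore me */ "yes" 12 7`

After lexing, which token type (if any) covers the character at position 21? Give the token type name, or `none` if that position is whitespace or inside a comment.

pos=0: enter COMMENT mode (saw '/*')
exit COMMENT mode (now at pos=7)
pos=7: emit RPAREN ')'
pos=8: emit SEMI ';'
pos=9: enter STRING mode
pos=9: emit STR "a" (now at pos=12)
pos=12: enter COMMENT mode (saw '/*')
exit COMMENT mode (now at pos=27)
pos=28: enter STRING mode
pos=28: emit STR "yes" (now at pos=33)
pos=34: emit NUM '12' (now at pos=36)
pos=37: emit NUM '7' (now at pos=38)
DONE. 6 tokens: [RPAREN, SEMI, STR, STR, NUM, NUM]
Position 21: char is ' ' -> none

Answer: none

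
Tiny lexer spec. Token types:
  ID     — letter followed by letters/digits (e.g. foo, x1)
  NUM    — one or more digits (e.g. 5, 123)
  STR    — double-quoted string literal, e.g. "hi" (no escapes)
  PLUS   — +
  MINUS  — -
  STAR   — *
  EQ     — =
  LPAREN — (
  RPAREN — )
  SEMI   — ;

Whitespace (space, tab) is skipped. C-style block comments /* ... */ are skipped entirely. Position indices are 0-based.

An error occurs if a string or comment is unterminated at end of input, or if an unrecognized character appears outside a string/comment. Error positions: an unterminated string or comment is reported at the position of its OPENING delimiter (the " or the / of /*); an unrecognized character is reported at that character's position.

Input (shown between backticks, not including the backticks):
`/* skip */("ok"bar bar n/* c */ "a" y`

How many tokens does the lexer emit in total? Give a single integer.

Answer: 7

Derivation:
pos=0: enter COMMENT mode (saw '/*')
exit COMMENT mode (now at pos=10)
pos=10: emit LPAREN '('
pos=11: enter STRING mode
pos=11: emit STR "ok" (now at pos=15)
pos=15: emit ID 'bar' (now at pos=18)
pos=19: emit ID 'bar' (now at pos=22)
pos=23: emit ID 'n' (now at pos=24)
pos=24: enter COMMENT mode (saw '/*')
exit COMMENT mode (now at pos=31)
pos=32: enter STRING mode
pos=32: emit STR "a" (now at pos=35)
pos=36: emit ID 'y' (now at pos=37)
DONE. 7 tokens: [LPAREN, STR, ID, ID, ID, STR, ID]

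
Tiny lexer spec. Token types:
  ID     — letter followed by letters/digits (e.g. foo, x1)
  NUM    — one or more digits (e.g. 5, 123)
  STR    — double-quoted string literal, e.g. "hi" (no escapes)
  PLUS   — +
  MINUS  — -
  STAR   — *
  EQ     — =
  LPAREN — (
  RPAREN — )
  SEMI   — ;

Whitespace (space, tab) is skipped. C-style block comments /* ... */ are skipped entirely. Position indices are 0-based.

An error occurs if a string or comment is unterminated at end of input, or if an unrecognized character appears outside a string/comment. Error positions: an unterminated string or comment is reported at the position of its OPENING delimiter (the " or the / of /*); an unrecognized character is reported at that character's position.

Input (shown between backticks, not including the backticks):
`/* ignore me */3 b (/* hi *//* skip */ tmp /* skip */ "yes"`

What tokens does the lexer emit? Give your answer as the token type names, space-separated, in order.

Answer: NUM ID LPAREN ID STR

Derivation:
pos=0: enter COMMENT mode (saw '/*')
exit COMMENT mode (now at pos=15)
pos=15: emit NUM '3' (now at pos=16)
pos=17: emit ID 'b' (now at pos=18)
pos=19: emit LPAREN '('
pos=20: enter COMMENT mode (saw '/*')
exit COMMENT mode (now at pos=28)
pos=28: enter COMMENT mode (saw '/*')
exit COMMENT mode (now at pos=38)
pos=39: emit ID 'tmp' (now at pos=42)
pos=43: enter COMMENT mode (saw '/*')
exit COMMENT mode (now at pos=53)
pos=54: enter STRING mode
pos=54: emit STR "yes" (now at pos=59)
DONE. 5 tokens: [NUM, ID, LPAREN, ID, STR]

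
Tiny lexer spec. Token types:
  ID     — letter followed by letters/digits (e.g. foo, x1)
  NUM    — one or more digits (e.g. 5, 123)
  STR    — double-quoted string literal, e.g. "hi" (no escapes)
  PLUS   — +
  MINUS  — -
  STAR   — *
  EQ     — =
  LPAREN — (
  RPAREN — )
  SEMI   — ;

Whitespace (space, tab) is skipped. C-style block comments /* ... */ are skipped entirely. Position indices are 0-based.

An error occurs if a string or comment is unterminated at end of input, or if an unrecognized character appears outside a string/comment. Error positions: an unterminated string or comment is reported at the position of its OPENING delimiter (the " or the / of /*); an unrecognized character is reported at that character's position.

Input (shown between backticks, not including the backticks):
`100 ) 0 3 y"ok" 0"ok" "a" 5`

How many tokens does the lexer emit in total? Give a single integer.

Answer: 10

Derivation:
pos=0: emit NUM '100' (now at pos=3)
pos=4: emit RPAREN ')'
pos=6: emit NUM '0' (now at pos=7)
pos=8: emit NUM '3' (now at pos=9)
pos=10: emit ID 'y' (now at pos=11)
pos=11: enter STRING mode
pos=11: emit STR "ok" (now at pos=15)
pos=16: emit NUM '0' (now at pos=17)
pos=17: enter STRING mode
pos=17: emit STR "ok" (now at pos=21)
pos=22: enter STRING mode
pos=22: emit STR "a" (now at pos=25)
pos=26: emit NUM '5' (now at pos=27)
DONE. 10 tokens: [NUM, RPAREN, NUM, NUM, ID, STR, NUM, STR, STR, NUM]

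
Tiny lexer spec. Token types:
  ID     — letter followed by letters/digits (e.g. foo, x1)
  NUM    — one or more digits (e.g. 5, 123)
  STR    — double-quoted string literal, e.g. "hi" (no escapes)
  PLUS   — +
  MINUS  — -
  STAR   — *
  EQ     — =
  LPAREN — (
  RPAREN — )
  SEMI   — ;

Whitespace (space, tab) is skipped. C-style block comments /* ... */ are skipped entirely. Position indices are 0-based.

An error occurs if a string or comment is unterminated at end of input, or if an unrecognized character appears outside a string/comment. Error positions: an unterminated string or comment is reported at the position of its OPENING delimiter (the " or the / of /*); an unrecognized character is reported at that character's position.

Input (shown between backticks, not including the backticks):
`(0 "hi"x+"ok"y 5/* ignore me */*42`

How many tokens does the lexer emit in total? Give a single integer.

Answer: 10

Derivation:
pos=0: emit LPAREN '('
pos=1: emit NUM '0' (now at pos=2)
pos=3: enter STRING mode
pos=3: emit STR "hi" (now at pos=7)
pos=7: emit ID 'x' (now at pos=8)
pos=8: emit PLUS '+'
pos=9: enter STRING mode
pos=9: emit STR "ok" (now at pos=13)
pos=13: emit ID 'y' (now at pos=14)
pos=15: emit NUM '5' (now at pos=16)
pos=16: enter COMMENT mode (saw '/*')
exit COMMENT mode (now at pos=31)
pos=31: emit STAR '*'
pos=32: emit NUM '42' (now at pos=34)
DONE. 10 tokens: [LPAREN, NUM, STR, ID, PLUS, STR, ID, NUM, STAR, NUM]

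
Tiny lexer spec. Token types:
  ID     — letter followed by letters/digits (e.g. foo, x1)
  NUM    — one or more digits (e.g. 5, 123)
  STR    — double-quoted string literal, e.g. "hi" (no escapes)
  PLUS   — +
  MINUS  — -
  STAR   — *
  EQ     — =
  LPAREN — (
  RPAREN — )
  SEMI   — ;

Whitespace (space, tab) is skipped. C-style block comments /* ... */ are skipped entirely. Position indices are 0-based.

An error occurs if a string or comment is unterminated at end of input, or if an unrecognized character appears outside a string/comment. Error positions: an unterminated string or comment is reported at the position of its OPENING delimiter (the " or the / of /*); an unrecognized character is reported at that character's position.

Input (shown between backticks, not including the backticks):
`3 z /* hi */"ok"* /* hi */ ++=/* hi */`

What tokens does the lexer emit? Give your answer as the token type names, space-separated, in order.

pos=0: emit NUM '3' (now at pos=1)
pos=2: emit ID 'z' (now at pos=3)
pos=4: enter COMMENT mode (saw '/*')
exit COMMENT mode (now at pos=12)
pos=12: enter STRING mode
pos=12: emit STR "ok" (now at pos=16)
pos=16: emit STAR '*'
pos=18: enter COMMENT mode (saw '/*')
exit COMMENT mode (now at pos=26)
pos=27: emit PLUS '+'
pos=28: emit PLUS '+'
pos=29: emit EQ '='
pos=30: enter COMMENT mode (saw '/*')
exit COMMENT mode (now at pos=38)
DONE. 7 tokens: [NUM, ID, STR, STAR, PLUS, PLUS, EQ]

Answer: NUM ID STR STAR PLUS PLUS EQ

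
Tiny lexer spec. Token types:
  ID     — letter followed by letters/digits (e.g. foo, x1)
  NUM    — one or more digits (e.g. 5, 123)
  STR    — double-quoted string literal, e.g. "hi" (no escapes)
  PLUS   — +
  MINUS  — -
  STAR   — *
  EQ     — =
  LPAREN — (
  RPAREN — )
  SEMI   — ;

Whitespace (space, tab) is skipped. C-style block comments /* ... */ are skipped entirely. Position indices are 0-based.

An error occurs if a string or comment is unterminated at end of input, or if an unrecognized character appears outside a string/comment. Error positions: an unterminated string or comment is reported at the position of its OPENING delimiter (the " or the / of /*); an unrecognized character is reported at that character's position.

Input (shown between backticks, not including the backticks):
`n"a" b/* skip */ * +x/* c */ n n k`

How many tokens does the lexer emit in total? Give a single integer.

Answer: 9

Derivation:
pos=0: emit ID 'n' (now at pos=1)
pos=1: enter STRING mode
pos=1: emit STR "a" (now at pos=4)
pos=5: emit ID 'b' (now at pos=6)
pos=6: enter COMMENT mode (saw '/*')
exit COMMENT mode (now at pos=16)
pos=17: emit STAR '*'
pos=19: emit PLUS '+'
pos=20: emit ID 'x' (now at pos=21)
pos=21: enter COMMENT mode (saw '/*')
exit COMMENT mode (now at pos=28)
pos=29: emit ID 'n' (now at pos=30)
pos=31: emit ID 'n' (now at pos=32)
pos=33: emit ID 'k' (now at pos=34)
DONE. 9 tokens: [ID, STR, ID, STAR, PLUS, ID, ID, ID, ID]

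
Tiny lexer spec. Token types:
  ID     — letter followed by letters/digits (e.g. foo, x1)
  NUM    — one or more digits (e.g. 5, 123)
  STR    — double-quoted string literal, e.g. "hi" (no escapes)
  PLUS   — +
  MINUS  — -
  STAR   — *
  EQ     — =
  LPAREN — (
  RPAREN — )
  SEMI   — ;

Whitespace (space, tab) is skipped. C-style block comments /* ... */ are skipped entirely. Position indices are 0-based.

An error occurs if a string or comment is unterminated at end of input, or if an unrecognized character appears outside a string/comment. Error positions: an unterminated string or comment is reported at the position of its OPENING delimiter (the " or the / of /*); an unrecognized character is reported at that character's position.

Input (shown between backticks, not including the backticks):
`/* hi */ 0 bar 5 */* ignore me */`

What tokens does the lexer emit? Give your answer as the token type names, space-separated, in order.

Answer: NUM ID NUM STAR

Derivation:
pos=0: enter COMMENT mode (saw '/*')
exit COMMENT mode (now at pos=8)
pos=9: emit NUM '0' (now at pos=10)
pos=11: emit ID 'bar' (now at pos=14)
pos=15: emit NUM '5' (now at pos=16)
pos=17: emit STAR '*'
pos=18: enter COMMENT mode (saw '/*')
exit COMMENT mode (now at pos=33)
DONE. 4 tokens: [NUM, ID, NUM, STAR]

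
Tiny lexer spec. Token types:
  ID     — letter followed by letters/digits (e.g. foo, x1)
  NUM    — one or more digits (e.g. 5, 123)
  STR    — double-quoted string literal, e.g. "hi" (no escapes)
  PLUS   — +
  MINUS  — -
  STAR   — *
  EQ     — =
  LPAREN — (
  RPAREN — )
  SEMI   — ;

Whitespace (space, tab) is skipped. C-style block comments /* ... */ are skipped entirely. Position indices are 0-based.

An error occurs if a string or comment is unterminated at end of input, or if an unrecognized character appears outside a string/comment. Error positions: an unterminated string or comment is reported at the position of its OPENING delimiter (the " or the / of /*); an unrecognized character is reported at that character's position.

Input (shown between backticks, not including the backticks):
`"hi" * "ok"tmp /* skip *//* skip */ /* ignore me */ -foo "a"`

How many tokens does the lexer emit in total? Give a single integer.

pos=0: enter STRING mode
pos=0: emit STR "hi" (now at pos=4)
pos=5: emit STAR '*'
pos=7: enter STRING mode
pos=7: emit STR "ok" (now at pos=11)
pos=11: emit ID 'tmp' (now at pos=14)
pos=15: enter COMMENT mode (saw '/*')
exit COMMENT mode (now at pos=25)
pos=25: enter COMMENT mode (saw '/*')
exit COMMENT mode (now at pos=35)
pos=36: enter COMMENT mode (saw '/*')
exit COMMENT mode (now at pos=51)
pos=52: emit MINUS '-'
pos=53: emit ID 'foo' (now at pos=56)
pos=57: enter STRING mode
pos=57: emit STR "a" (now at pos=60)
DONE. 7 tokens: [STR, STAR, STR, ID, MINUS, ID, STR]

Answer: 7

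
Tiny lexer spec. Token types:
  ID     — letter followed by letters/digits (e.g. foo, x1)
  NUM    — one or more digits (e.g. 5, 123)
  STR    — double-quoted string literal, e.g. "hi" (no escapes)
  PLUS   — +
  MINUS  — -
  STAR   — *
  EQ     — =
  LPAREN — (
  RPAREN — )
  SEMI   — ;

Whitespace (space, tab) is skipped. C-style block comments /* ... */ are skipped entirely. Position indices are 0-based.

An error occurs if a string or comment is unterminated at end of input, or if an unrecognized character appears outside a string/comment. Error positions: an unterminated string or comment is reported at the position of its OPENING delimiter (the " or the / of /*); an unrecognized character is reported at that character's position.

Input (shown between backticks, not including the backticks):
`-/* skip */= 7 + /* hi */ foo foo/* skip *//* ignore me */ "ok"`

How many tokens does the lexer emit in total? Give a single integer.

Answer: 7

Derivation:
pos=0: emit MINUS '-'
pos=1: enter COMMENT mode (saw '/*')
exit COMMENT mode (now at pos=11)
pos=11: emit EQ '='
pos=13: emit NUM '7' (now at pos=14)
pos=15: emit PLUS '+'
pos=17: enter COMMENT mode (saw '/*')
exit COMMENT mode (now at pos=25)
pos=26: emit ID 'foo' (now at pos=29)
pos=30: emit ID 'foo' (now at pos=33)
pos=33: enter COMMENT mode (saw '/*')
exit COMMENT mode (now at pos=43)
pos=43: enter COMMENT mode (saw '/*')
exit COMMENT mode (now at pos=58)
pos=59: enter STRING mode
pos=59: emit STR "ok" (now at pos=63)
DONE. 7 tokens: [MINUS, EQ, NUM, PLUS, ID, ID, STR]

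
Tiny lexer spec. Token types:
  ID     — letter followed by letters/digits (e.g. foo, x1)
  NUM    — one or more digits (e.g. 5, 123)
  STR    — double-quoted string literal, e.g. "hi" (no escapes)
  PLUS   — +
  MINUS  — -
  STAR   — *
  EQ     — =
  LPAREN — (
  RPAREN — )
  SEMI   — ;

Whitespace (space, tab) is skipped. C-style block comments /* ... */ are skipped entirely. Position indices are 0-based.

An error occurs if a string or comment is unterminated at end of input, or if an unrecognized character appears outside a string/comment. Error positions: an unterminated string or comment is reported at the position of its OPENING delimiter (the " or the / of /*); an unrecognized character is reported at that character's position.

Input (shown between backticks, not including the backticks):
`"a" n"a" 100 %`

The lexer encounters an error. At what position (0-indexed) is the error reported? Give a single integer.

Answer: 13

Derivation:
pos=0: enter STRING mode
pos=0: emit STR "a" (now at pos=3)
pos=4: emit ID 'n' (now at pos=5)
pos=5: enter STRING mode
pos=5: emit STR "a" (now at pos=8)
pos=9: emit NUM '100' (now at pos=12)
pos=13: ERROR — unrecognized char '%'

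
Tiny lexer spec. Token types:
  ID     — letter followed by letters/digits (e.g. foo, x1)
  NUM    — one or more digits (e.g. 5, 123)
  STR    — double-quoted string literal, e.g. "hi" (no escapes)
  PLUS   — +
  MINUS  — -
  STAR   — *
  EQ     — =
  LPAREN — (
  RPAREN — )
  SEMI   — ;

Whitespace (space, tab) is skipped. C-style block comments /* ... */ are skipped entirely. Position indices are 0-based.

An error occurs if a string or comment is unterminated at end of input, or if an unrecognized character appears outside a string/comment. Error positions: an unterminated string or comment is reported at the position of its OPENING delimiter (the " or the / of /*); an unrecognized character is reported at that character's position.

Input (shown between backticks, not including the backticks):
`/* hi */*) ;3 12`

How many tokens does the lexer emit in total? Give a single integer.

pos=0: enter COMMENT mode (saw '/*')
exit COMMENT mode (now at pos=8)
pos=8: emit STAR '*'
pos=9: emit RPAREN ')'
pos=11: emit SEMI ';'
pos=12: emit NUM '3' (now at pos=13)
pos=14: emit NUM '12' (now at pos=16)
DONE. 5 tokens: [STAR, RPAREN, SEMI, NUM, NUM]

Answer: 5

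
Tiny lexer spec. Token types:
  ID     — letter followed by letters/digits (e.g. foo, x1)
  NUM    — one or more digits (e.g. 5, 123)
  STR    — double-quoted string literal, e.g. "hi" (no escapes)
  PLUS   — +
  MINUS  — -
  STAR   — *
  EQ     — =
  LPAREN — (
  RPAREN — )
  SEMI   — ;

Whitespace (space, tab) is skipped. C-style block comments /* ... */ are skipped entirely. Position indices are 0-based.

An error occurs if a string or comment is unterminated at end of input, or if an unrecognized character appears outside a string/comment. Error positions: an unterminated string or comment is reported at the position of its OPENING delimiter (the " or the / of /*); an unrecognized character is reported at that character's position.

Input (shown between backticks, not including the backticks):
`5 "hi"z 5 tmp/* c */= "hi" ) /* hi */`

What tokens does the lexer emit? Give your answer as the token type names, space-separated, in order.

pos=0: emit NUM '5' (now at pos=1)
pos=2: enter STRING mode
pos=2: emit STR "hi" (now at pos=6)
pos=6: emit ID 'z' (now at pos=7)
pos=8: emit NUM '5' (now at pos=9)
pos=10: emit ID 'tmp' (now at pos=13)
pos=13: enter COMMENT mode (saw '/*')
exit COMMENT mode (now at pos=20)
pos=20: emit EQ '='
pos=22: enter STRING mode
pos=22: emit STR "hi" (now at pos=26)
pos=27: emit RPAREN ')'
pos=29: enter COMMENT mode (saw '/*')
exit COMMENT mode (now at pos=37)
DONE. 8 tokens: [NUM, STR, ID, NUM, ID, EQ, STR, RPAREN]

Answer: NUM STR ID NUM ID EQ STR RPAREN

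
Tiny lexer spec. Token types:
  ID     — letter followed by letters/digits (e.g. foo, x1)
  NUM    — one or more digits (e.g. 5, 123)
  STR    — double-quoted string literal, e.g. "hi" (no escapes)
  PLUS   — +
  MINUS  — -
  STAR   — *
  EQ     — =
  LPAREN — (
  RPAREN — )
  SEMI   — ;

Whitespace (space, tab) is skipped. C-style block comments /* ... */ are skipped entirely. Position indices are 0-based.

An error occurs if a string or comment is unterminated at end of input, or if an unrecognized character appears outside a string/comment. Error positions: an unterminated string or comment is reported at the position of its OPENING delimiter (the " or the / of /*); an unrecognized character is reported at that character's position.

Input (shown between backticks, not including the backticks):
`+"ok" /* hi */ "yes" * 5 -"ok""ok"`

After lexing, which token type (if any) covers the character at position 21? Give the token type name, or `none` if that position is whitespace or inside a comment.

Answer: STAR

Derivation:
pos=0: emit PLUS '+'
pos=1: enter STRING mode
pos=1: emit STR "ok" (now at pos=5)
pos=6: enter COMMENT mode (saw '/*')
exit COMMENT mode (now at pos=14)
pos=15: enter STRING mode
pos=15: emit STR "yes" (now at pos=20)
pos=21: emit STAR '*'
pos=23: emit NUM '5' (now at pos=24)
pos=25: emit MINUS '-'
pos=26: enter STRING mode
pos=26: emit STR "ok" (now at pos=30)
pos=30: enter STRING mode
pos=30: emit STR "ok" (now at pos=34)
DONE. 8 tokens: [PLUS, STR, STR, STAR, NUM, MINUS, STR, STR]
Position 21: char is '*' -> STAR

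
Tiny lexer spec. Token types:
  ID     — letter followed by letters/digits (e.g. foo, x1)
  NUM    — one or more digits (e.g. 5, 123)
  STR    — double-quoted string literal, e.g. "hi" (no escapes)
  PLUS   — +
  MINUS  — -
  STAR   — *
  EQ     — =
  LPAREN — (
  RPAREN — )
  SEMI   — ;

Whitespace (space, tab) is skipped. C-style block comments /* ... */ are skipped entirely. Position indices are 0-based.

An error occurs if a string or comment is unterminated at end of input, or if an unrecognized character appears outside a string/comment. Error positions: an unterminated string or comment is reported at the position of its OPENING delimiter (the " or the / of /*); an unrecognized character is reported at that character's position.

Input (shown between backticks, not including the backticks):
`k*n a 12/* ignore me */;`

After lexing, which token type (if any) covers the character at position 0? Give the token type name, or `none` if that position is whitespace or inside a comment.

Answer: ID

Derivation:
pos=0: emit ID 'k' (now at pos=1)
pos=1: emit STAR '*'
pos=2: emit ID 'n' (now at pos=3)
pos=4: emit ID 'a' (now at pos=5)
pos=6: emit NUM '12' (now at pos=8)
pos=8: enter COMMENT mode (saw '/*')
exit COMMENT mode (now at pos=23)
pos=23: emit SEMI ';'
DONE. 6 tokens: [ID, STAR, ID, ID, NUM, SEMI]
Position 0: char is 'k' -> ID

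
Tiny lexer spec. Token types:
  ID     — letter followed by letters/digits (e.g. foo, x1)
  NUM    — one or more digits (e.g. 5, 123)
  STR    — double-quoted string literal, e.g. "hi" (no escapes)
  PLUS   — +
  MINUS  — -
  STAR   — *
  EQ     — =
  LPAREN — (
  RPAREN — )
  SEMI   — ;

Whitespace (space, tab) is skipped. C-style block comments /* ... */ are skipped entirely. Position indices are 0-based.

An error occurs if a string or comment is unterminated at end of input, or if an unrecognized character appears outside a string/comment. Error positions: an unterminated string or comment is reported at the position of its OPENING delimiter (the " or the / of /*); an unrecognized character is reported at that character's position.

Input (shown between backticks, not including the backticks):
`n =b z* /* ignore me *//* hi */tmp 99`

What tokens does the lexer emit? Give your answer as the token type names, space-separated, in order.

Answer: ID EQ ID ID STAR ID NUM

Derivation:
pos=0: emit ID 'n' (now at pos=1)
pos=2: emit EQ '='
pos=3: emit ID 'b' (now at pos=4)
pos=5: emit ID 'z' (now at pos=6)
pos=6: emit STAR '*'
pos=8: enter COMMENT mode (saw '/*')
exit COMMENT mode (now at pos=23)
pos=23: enter COMMENT mode (saw '/*')
exit COMMENT mode (now at pos=31)
pos=31: emit ID 'tmp' (now at pos=34)
pos=35: emit NUM '99' (now at pos=37)
DONE. 7 tokens: [ID, EQ, ID, ID, STAR, ID, NUM]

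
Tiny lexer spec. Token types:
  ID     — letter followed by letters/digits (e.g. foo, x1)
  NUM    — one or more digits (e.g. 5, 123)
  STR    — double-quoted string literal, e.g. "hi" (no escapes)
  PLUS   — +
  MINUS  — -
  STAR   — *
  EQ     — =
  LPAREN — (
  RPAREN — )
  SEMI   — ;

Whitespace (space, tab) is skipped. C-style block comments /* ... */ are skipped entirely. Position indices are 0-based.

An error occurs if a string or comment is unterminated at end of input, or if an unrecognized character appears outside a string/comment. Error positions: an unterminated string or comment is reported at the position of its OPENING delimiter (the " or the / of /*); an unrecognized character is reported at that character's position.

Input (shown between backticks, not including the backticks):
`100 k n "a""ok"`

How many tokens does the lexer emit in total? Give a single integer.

pos=0: emit NUM '100' (now at pos=3)
pos=4: emit ID 'k' (now at pos=5)
pos=6: emit ID 'n' (now at pos=7)
pos=8: enter STRING mode
pos=8: emit STR "a" (now at pos=11)
pos=11: enter STRING mode
pos=11: emit STR "ok" (now at pos=15)
DONE. 5 tokens: [NUM, ID, ID, STR, STR]

Answer: 5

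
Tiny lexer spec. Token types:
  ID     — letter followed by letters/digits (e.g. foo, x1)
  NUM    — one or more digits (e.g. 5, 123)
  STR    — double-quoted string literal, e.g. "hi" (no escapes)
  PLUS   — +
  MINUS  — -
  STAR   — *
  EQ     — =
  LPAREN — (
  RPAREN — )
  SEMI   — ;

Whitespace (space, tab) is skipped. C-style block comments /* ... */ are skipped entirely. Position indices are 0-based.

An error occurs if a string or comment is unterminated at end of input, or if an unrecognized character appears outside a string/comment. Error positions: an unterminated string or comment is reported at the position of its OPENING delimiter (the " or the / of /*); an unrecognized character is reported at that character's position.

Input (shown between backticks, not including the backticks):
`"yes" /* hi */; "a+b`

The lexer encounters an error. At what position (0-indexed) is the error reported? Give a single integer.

pos=0: enter STRING mode
pos=0: emit STR "yes" (now at pos=5)
pos=6: enter COMMENT mode (saw '/*')
exit COMMENT mode (now at pos=14)
pos=14: emit SEMI ';'
pos=16: enter STRING mode
pos=16: ERROR — unterminated string

Answer: 16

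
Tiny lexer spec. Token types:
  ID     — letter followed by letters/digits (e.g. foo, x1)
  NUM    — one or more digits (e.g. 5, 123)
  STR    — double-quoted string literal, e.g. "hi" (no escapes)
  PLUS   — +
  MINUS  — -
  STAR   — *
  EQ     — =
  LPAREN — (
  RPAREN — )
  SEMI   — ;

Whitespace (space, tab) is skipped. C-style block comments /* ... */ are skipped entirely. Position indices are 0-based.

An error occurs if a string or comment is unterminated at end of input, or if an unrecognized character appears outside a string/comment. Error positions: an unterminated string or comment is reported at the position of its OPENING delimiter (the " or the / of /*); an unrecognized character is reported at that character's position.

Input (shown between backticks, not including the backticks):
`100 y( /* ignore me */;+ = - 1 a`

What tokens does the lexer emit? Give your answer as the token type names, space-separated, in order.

pos=0: emit NUM '100' (now at pos=3)
pos=4: emit ID 'y' (now at pos=5)
pos=5: emit LPAREN '('
pos=7: enter COMMENT mode (saw '/*')
exit COMMENT mode (now at pos=22)
pos=22: emit SEMI ';'
pos=23: emit PLUS '+'
pos=25: emit EQ '='
pos=27: emit MINUS '-'
pos=29: emit NUM '1' (now at pos=30)
pos=31: emit ID 'a' (now at pos=32)
DONE. 9 tokens: [NUM, ID, LPAREN, SEMI, PLUS, EQ, MINUS, NUM, ID]

Answer: NUM ID LPAREN SEMI PLUS EQ MINUS NUM ID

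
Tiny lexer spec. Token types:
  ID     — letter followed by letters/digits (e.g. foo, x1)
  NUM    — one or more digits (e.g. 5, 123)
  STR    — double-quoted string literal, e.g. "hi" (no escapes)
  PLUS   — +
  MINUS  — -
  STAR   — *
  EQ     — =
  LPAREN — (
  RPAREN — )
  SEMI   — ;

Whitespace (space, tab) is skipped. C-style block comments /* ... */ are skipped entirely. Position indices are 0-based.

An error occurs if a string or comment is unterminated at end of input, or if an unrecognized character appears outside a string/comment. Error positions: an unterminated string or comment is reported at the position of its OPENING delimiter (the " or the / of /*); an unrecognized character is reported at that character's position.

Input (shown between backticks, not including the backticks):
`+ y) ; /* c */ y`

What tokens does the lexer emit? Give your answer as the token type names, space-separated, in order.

Answer: PLUS ID RPAREN SEMI ID

Derivation:
pos=0: emit PLUS '+'
pos=2: emit ID 'y' (now at pos=3)
pos=3: emit RPAREN ')'
pos=5: emit SEMI ';'
pos=7: enter COMMENT mode (saw '/*')
exit COMMENT mode (now at pos=14)
pos=15: emit ID 'y' (now at pos=16)
DONE. 5 tokens: [PLUS, ID, RPAREN, SEMI, ID]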